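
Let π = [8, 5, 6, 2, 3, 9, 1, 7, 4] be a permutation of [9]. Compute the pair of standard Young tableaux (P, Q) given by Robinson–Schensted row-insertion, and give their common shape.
P = [1, 3, 4] / [2, 6, 7] / [5, 9] / [8];  Q = [1, 3, 6] / [2, 5, 8] / [4, 9] / [7];  common shape = (3, 3, 2, 1)

Row-insert the values π_1, π_2, … into P one at a time, bumping the leftmost entry strictly greater than the inserted value down to the next row. The recording tableau Q records, in position (i, j), the step at which that cell was added to P.
  Insert 8 (step 1): P = [8];  Q = [1]
  Insert 5 (step 2): P = [5] / [8];  Q = [1] / [2]
  Insert 6 (step 3): P = [5, 6] / [8];  Q = [1, 3] / [2]
  Insert 2 (step 4): P = [2, 6] / [5] / [8];  Q = [1, 3] / [2] / [4]
  Insert 3 (step 5): P = [2, 3] / [5, 6] / [8];  Q = [1, 3] / [2, 5] / [4]
  Insert 9 (step 6): P = [2, 3, 9] / [5, 6] / [8];  Q = [1, 3, 6] / [2, 5] / [4]
  Insert 1 (step 7): P = [1, 3, 9] / [2, 6] / [5] / [8];  Q = [1, 3, 6] / [2, 5] / [4] / [7]
  Insert 7 (step 8): P = [1, 3, 7] / [2, 6, 9] / [5] / [8];  Q = [1, 3, 6] / [2, 5, 8] / [4] / [7]
  Insert 4 (step 9): P = [1, 3, 4] / [2, 6, 7] / [5, 9] / [8];  Q = [1, 3, 6] / [2, 5, 8] / [4, 9] / [7]
Final shape: (3, 3, 2, 1).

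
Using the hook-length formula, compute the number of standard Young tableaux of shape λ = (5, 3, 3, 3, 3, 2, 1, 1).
# SYT of shape (5, 3, 3, 3, 3, 2, 1, 1) = 161661500

Hook-length formula: f^λ = n! / Π hook(c), product over all cells c of the Young diagram. For λ = (5, 3, 3, 3, 3, 2, 1, 1), n = 21 boxes. Hook lengths by row (left-to-right, top-to-bottom): [12, 9, 7, 2, 1]; [9, 6, 4]; [8, 5, 3]; [7, 4, 2]; [6, 3, 1]; [4, 1]; [2]; [1]. Product of hooks = 316036546560. So f^λ = 21! / 316036546560 = 51090942171709440000 / 316036546560 = 161661500.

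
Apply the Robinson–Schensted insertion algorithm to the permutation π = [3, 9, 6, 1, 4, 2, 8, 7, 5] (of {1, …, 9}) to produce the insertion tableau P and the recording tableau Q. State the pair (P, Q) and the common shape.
P = [1, 2, 5] / [3, 4, 7] / [6, 8] / [9];  Q = [1, 2, 7] / [3, 5, 8] / [4, 9] / [6];  common shape = (3, 3, 2, 1)

Row-insert the values π_1, π_2, … into P one at a time, bumping the leftmost entry strictly greater than the inserted value down to the next row. The recording tableau Q records, in position (i, j), the step at which that cell was added to P.
  Insert 3 (step 1): P = [3];  Q = [1]
  Insert 9 (step 2): P = [3, 9];  Q = [1, 2]
  Insert 6 (step 3): P = [3, 6] / [9];  Q = [1, 2] / [3]
  Insert 1 (step 4): P = [1, 6] / [3] / [9];  Q = [1, 2] / [3] / [4]
  Insert 4 (step 5): P = [1, 4] / [3, 6] / [9];  Q = [1, 2] / [3, 5] / [4]
  Insert 2 (step 6): P = [1, 2] / [3, 4] / [6] / [9];  Q = [1, 2] / [3, 5] / [4] / [6]
  Insert 8 (step 7): P = [1, 2, 8] / [3, 4] / [6] / [9];  Q = [1, 2, 7] / [3, 5] / [4] / [6]
  Insert 7 (step 8): P = [1, 2, 7] / [3, 4, 8] / [6] / [9];  Q = [1, 2, 7] / [3, 5, 8] / [4] / [6]
  Insert 5 (step 9): P = [1, 2, 5] / [3, 4, 7] / [6, 8] / [9];  Q = [1, 2, 7] / [3, 5, 8] / [4, 9] / [6]
Final shape: (3, 3, 2, 1).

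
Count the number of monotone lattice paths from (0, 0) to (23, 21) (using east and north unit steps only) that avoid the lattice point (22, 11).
Number of paths = 2010487496160

Total paths from (0, 0) to (23, 21): C(44, 23) = 2012616400080. Paths through (22, 11): (paths (0, 0) → (22, 11)) × (paths (22, 11) → (23, 21)) = C(33, 22) · C(11, 1) = 193536720 · 11 = 2128903920. Avoidance count = 2012616400080 − 2128903920 = 2010487496160.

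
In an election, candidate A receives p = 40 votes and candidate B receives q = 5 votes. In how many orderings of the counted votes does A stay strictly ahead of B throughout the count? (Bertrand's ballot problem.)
Strict-lead orderings = 950257

Total orderings of the 45 votes with 40 for A: C(45, 40) = 1221759. By the Bertrand ballot formula (Cycle Lemma / reflection principle), the number of orderings in which A is strictly ahead of B throughout is (p − q)/(p + q) · C(p + q, p) = (40 − 5)/(40 + 5) · 1221759 = 950257.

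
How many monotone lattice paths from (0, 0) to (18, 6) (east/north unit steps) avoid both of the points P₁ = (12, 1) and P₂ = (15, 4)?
Number of paths = 92430

Inclusion–exclusion. Total paths: C(24, 18) = 134596. Through P₁: C(13, 12)·C(11, 6) = 6006. Through P₂: C(19, 15)·C(5, 3) = 38760. Since P₁ is strictly southwest of P₂, a monotone path through both must visit P₁ then P₂; paths through both = C(13, 12)·C(6, 3)·C(5, 3) = 2600. Avoid both = 134596 − 6006 − 38760 + 2600 = 92430.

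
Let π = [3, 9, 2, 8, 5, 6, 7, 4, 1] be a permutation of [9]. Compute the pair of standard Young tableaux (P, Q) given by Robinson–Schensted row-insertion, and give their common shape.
P = [1, 4, 6, 7] / [2, 5] / [3] / [8] / [9];  Q = [1, 2, 6, 7] / [3, 4] / [5] / [8] / [9];  common shape = (4, 2, 1, 1, 1)

Row-insert the values π_1, π_2, … into P one at a time, bumping the leftmost entry strictly greater than the inserted value down to the next row. The recording tableau Q records, in position (i, j), the step at which that cell was added to P.
  Insert 3 (step 1): P = [3];  Q = [1]
  Insert 9 (step 2): P = [3, 9];  Q = [1, 2]
  Insert 2 (step 3): P = [2, 9] / [3];  Q = [1, 2] / [3]
  Insert 8 (step 4): P = [2, 8] / [3, 9];  Q = [1, 2] / [3, 4]
  Insert 5 (step 5): P = [2, 5] / [3, 8] / [9];  Q = [1, 2] / [3, 4] / [5]
  Insert 6 (step 6): P = [2, 5, 6] / [3, 8] / [9];  Q = [1, 2, 6] / [3, 4] / [5]
  Insert 7 (step 7): P = [2, 5, 6, 7] / [3, 8] / [9];  Q = [1, 2, 6, 7] / [3, 4] / [5]
  Insert 4 (step 8): P = [2, 4, 6, 7] / [3, 5] / [8] / [9];  Q = [1, 2, 6, 7] / [3, 4] / [5] / [8]
  Insert 1 (step 9): P = [1, 4, 6, 7] / [2, 5] / [3] / [8] / [9];  Q = [1, 2, 6, 7] / [3, 4] / [5] / [8] / [9]
Final shape: (4, 2, 1, 1, 1).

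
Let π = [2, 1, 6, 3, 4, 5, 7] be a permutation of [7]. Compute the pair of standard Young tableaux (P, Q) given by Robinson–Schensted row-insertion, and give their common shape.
P = [1, 3, 4, 5, 7] / [2, 6];  Q = [1, 3, 5, 6, 7] / [2, 4];  common shape = (5, 2)

Row-insert the values π_1, π_2, … into P one at a time, bumping the leftmost entry strictly greater than the inserted value down to the next row. The recording tableau Q records, in position (i, j), the step at which that cell was added to P.
  Insert 2 (step 1): P = [2];  Q = [1]
  Insert 1 (step 2): P = [1] / [2];  Q = [1] / [2]
  Insert 6 (step 3): P = [1, 6] / [2];  Q = [1, 3] / [2]
  Insert 3 (step 4): P = [1, 3] / [2, 6];  Q = [1, 3] / [2, 4]
  Insert 4 (step 5): P = [1, 3, 4] / [2, 6];  Q = [1, 3, 5] / [2, 4]
  Insert 5 (step 6): P = [1, 3, 4, 5] / [2, 6];  Q = [1, 3, 5, 6] / [2, 4]
  Insert 7 (step 7): P = [1, 3, 4, 5, 7] / [2, 6];  Q = [1, 3, 5, 6, 7] / [2, 4]
Final shape: (5, 2).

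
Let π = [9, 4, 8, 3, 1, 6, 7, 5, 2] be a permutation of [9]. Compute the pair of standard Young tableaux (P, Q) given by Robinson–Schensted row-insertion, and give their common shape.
P = [1, 2, 7] / [3, 5] / [4, 6] / [8] / [9];  Q = [1, 3, 7] / [2, 6] / [4, 8] / [5] / [9];  common shape = (3, 2, 2, 1, 1)

Row-insert the values π_1, π_2, … into P one at a time, bumping the leftmost entry strictly greater than the inserted value down to the next row. The recording tableau Q records, in position (i, j), the step at which that cell was added to P.
  Insert 9 (step 1): P = [9];  Q = [1]
  Insert 4 (step 2): P = [4] / [9];  Q = [1] / [2]
  Insert 8 (step 3): P = [4, 8] / [9];  Q = [1, 3] / [2]
  Insert 3 (step 4): P = [3, 8] / [4] / [9];  Q = [1, 3] / [2] / [4]
  Insert 1 (step 5): P = [1, 8] / [3] / [4] / [9];  Q = [1, 3] / [2] / [4] / [5]
  Insert 6 (step 6): P = [1, 6] / [3, 8] / [4] / [9];  Q = [1, 3] / [2, 6] / [4] / [5]
  Insert 7 (step 7): P = [1, 6, 7] / [3, 8] / [4] / [9];  Q = [1, 3, 7] / [2, 6] / [4] / [5]
  Insert 5 (step 8): P = [1, 5, 7] / [3, 6] / [4, 8] / [9];  Q = [1, 3, 7] / [2, 6] / [4, 8] / [5]
  Insert 2 (step 9): P = [1, 2, 7] / [3, 5] / [4, 6] / [8] / [9];  Q = [1, 3, 7] / [2, 6] / [4, 8] / [5] / [9]
Final shape: (3, 2, 2, 1, 1).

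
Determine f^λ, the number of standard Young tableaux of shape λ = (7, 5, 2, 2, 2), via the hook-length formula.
# SYT of shape (7, 5, 2, 2, 2) = 5012280

Hook-length formula: f^λ = n! / Π hook(c), product over all cells c of the Young diagram. For λ = (7, 5, 2, 2, 2), n = 18 boxes. Hook lengths by row (left-to-right, top-to-bottom): [11, 10, 6, 5, 4, 2, 1]; [8, 7, 3, 2, 1]; [4, 3]; [3, 2]; [2, 1]. Product of hooks = 1277337600. So f^λ = 18! / 1277337600 = 6402373705728000 / 1277337600 = 5012280.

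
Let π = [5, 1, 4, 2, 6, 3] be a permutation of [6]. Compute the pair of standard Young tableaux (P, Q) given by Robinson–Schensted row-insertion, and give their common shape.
P = [1, 2, 3] / [4, 6] / [5];  Q = [1, 3, 5] / [2, 6] / [4];  common shape = (3, 2, 1)

Row-insert the values π_1, π_2, … into P one at a time, bumping the leftmost entry strictly greater than the inserted value down to the next row. The recording tableau Q records, in position (i, j), the step at which that cell was added to P.
  Insert 5 (step 1): P = [5];  Q = [1]
  Insert 1 (step 2): P = [1] / [5];  Q = [1] / [2]
  Insert 4 (step 3): P = [1, 4] / [5];  Q = [1, 3] / [2]
  Insert 2 (step 4): P = [1, 2] / [4] / [5];  Q = [1, 3] / [2] / [4]
  Insert 6 (step 5): P = [1, 2, 6] / [4] / [5];  Q = [1, 3, 5] / [2] / [4]
  Insert 3 (step 6): P = [1, 2, 3] / [4, 6] / [5];  Q = [1, 3, 5] / [2, 6] / [4]
Final shape: (3, 2, 1).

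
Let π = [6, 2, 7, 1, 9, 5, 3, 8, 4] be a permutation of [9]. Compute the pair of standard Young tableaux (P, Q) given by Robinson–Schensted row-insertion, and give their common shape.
P = [1, 3, 4] / [2, 5, 8] / [6, 7, 9];  Q = [1, 3, 5] / [2, 6, 8] / [4, 7, 9];  common shape = (3, 3, 3)

Row-insert the values π_1, π_2, … into P one at a time, bumping the leftmost entry strictly greater than the inserted value down to the next row. The recording tableau Q records, in position (i, j), the step at which that cell was added to P.
  Insert 6 (step 1): P = [6];  Q = [1]
  Insert 2 (step 2): P = [2] / [6];  Q = [1] / [2]
  Insert 7 (step 3): P = [2, 7] / [6];  Q = [1, 3] / [2]
  Insert 1 (step 4): P = [1, 7] / [2] / [6];  Q = [1, 3] / [2] / [4]
  Insert 9 (step 5): P = [1, 7, 9] / [2] / [6];  Q = [1, 3, 5] / [2] / [4]
  Insert 5 (step 6): P = [1, 5, 9] / [2, 7] / [6];  Q = [1, 3, 5] / [2, 6] / [4]
  Insert 3 (step 7): P = [1, 3, 9] / [2, 5] / [6, 7];  Q = [1, 3, 5] / [2, 6] / [4, 7]
  Insert 8 (step 8): P = [1, 3, 8] / [2, 5, 9] / [6, 7];  Q = [1, 3, 5] / [2, 6, 8] / [4, 7]
  Insert 4 (step 9): P = [1, 3, 4] / [2, 5, 8] / [6, 7, 9];  Q = [1, 3, 5] / [2, 6, 8] / [4, 7, 9]
Final shape: (3, 3, 3).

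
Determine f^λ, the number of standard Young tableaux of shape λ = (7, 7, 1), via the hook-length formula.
# SYT of shape (7, 7, 1) = 5005

Hook-length formula: f^λ = n! / Π hook(c), product over all cells c of the Young diagram. For λ = (7, 7, 1), n = 15 boxes. Hook lengths by row (left-to-right, top-to-bottom): [9, 7, 6, 5, 4, 3, 2]; [8, 6, 5, 4, 3, 2, 1]; [1]. Product of hooks = 261273600. So f^λ = 15! / 261273600 = 1307674368000 / 261273600 = 5005.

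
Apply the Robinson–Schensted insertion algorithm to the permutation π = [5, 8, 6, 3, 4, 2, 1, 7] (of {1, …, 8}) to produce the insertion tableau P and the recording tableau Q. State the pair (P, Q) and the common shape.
P = [1, 4, 7] / [2, 6] / [3] / [5] / [8];  Q = [1, 2, 8] / [3, 5] / [4] / [6] / [7];  common shape = (3, 2, 1, 1, 1)

Row-insert the values π_1, π_2, … into P one at a time, bumping the leftmost entry strictly greater than the inserted value down to the next row. The recording tableau Q records, in position (i, j), the step at which that cell was added to P.
  Insert 5 (step 1): P = [5];  Q = [1]
  Insert 8 (step 2): P = [5, 8];  Q = [1, 2]
  Insert 6 (step 3): P = [5, 6] / [8];  Q = [1, 2] / [3]
  Insert 3 (step 4): P = [3, 6] / [5] / [8];  Q = [1, 2] / [3] / [4]
  Insert 4 (step 5): P = [3, 4] / [5, 6] / [8];  Q = [1, 2] / [3, 5] / [4]
  Insert 2 (step 6): P = [2, 4] / [3, 6] / [5] / [8];  Q = [1, 2] / [3, 5] / [4] / [6]
  Insert 1 (step 7): P = [1, 4] / [2, 6] / [3] / [5] / [8];  Q = [1, 2] / [3, 5] / [4] / [6] / [7]
  Insert 7 (step 8): P = [1, 4, 7] / [2, 6] / [3] / [5] / [8];  Q = [1, 2, 8] / [3, 5] / [4] / [6] / [7]
Final shape: (3, 2, 1, 1, 1).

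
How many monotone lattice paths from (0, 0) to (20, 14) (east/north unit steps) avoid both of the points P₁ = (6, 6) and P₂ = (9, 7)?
Number of paths = 850063104

Inclusion–exclusion. Total paths: C(34, 20) = 1391975640. Through P₁: C(12, 6)·C(22, 14) = 295467480. Through P₂: C(16, 9)·C(18, 11) = 364066560. Since P₁ is strictly southwest of P₂, a monotone path through both must visit P₁ then P₂; paths through both = C(12, 6)·C(4, 3)·C(18, 11) = 117621504. Avoid both = 1391975640 − 295467480 − 364066560 + 117621504 = 850063104.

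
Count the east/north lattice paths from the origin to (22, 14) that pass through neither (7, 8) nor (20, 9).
Number of paths = 3238685145

Inclusion–exclusion. Total paths: C(36, 22) = 3796297200. Through P₁: C(15, 7)·C(21, 15) = 349188840. Through P₂: C(29, 20)·C(7, 2) = 210315105. Since P₁ is strictly southwest of P₂, a monotone path through both must visit P₁ then P₂; paths through both = C(15, 7)·C(14, 13)·C(7, 2) = 1891890. Avoid both = 3796297200 − 349188840 − 210315105 + 1891890 = 3238685145.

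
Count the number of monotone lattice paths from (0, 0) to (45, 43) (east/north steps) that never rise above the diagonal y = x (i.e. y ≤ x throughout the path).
Number of paths = 1673817734484251380165680

By the reflection principle (André's argument), the number of monotone paths to (45, 43) with n ≤ m that never go above y = x is C(88, 45) − C(88, 46) = 25665205262091854495873760 − 23991387527607603115708080 = 1673817734484251380165680.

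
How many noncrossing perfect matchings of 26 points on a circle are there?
C_13 = 742900

These noncrossing handshakes are counted by the Catalan number C_n = (1/(n + 1)) · C(2n, n). For n = 13: C_13 = (1/14) · C(26, 13) = 10400600/14 = 742900.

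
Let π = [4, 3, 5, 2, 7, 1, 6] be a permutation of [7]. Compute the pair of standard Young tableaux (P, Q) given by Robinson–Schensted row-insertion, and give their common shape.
P = [1, 5, 6] / [2, 7] / [3] / [4];  Q = [1, 3, 5] / [2, 7] / [4] / [6];  common shape = (3, 2, 1, 1)

Row-insert the values π_1, π_2, … into P one at a time, bumping the leftmost entry strictly greater than the inserted value down to the next row. The recording tableau Q records, in position (i, j), the step at which that cell was added to P.
  Insert 4 (step 1): P = [4];  Q = [1]
  Insert 3 (step 2): P = [3] / [4];  Q = [1] / [2]
  Insert 5 (step 3): P = [3, 5] / [4];  Q = [1, 3] / [2]
  Insert 2 (step 4): P = [2, 5] / [3] / [4];  Q = [1, 3] / [2] / [4]
  Insert 7 (step 5): P = [2, 5, 7] / [3] / [4];  Q = [1, 3, 5] / [2] / [4]
  Insert 1 (step 6): P = [1, 5, 7] / [2] / [3] / [4];  Q = [1, 3, 5] / [2] / [4] / [6]
  Insert 6 (step 7): P = [1, 5, 6] / [2, 7] / [3] / [4];  Q = [1, 3, 5] / [2, 7] / [4] / [6]
Final shape: (3, 2, 1, 1).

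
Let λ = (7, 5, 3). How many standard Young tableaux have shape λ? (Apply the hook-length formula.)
# SYT of shape (7, 5, 3) = 45045

Hook-length formula: f^λ = n! / Π hook(c), product over all cells c of the Young diagram. For λ = (7, 5, 3), n = 15 boxes. Hook lengths by row (left-to-right, top-to-bottom): [9, 8, 7, 5, 4, 2, 1]; [6, 5, 4, 2, 1]; [3, 2, 1]. Product of hooks = 29030400. So f^λ = 15! / 29030400 = 1307674368000 / 29030400 = 45045.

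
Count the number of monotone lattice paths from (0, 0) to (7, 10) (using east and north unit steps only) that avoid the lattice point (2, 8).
Number of paths = 18503

Total paths from (0, 0) to (7, 10): C(17, 7) = 19448. Paths through (2, 8): (paths (0, 0) → (2, 8)) × (paths (2, 8) → (7, 10)) = C(10, 2) · C(7, 5) = 45 · 21 = 945. Avoidance count = 19448 − 945 = 18503.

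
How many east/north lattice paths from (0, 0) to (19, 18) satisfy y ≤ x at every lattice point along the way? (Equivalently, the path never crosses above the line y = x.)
Number of paths = 1767263190

By the reflection principle (André's argument), the number of monotone paths to (19, 18) with n ≤ m that never go above y = x is C(37, 19) − C(37, 20) = 17672631900 − 15905368710 = 1767263190.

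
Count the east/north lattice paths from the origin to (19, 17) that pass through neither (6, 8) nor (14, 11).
Number of paths = 5273344230

Inclusion–exclusion. Total paths: C(36, 19) = 8597496600. Through P₁: C(14, 6)·C(22, 13) = 1493752260. Through P₂: C(25, 14)·C(11, 5) = 2059318800. Since P₁ is strictly southwest of P₂, a monotone path through both must visit P₁ then P₂; paths through both = C(14, 6)·C(11, 8)·C(11, 5) = 228918690. Avoid both = 8597496600 − 1493752260 − 2059318800 + 228918690 = 5273344230.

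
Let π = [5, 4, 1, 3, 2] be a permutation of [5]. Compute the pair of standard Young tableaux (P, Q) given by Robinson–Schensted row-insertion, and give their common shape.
P = [1, 2] / [3] / [4] / [5];  Q = [1, 4] / [2] / [3] / [5];  common shape = (2, 1, 1, 1)

Row-insert the values π_1, π_2, … into P one at a time, bumping the leftmost entry strictly greater than the inserted value down to the next row. The recording tableau Q records, in position (i, j), the step at which that cell was added to P.
  Insert 5 (step 1): P = [5];  Q = [1]
  Insert 4 (step 2): P = [4] / [5];  Q = [1] / [2]
  Insert 1 (step 3): P = [1] / [4] / [5];  Q = [1] / [2] / [3]
  Insert 3 (step 4): P = [1, 3] / [4] / [5];  Q = [1, 4] / [2] / [3]
  Insert 2 (step 5): P = [1, 2] / [3] / [4] / [5];  Q = [1, 4] / [2] / [3] / [5]
Final shape: (2, 1, 1, 1).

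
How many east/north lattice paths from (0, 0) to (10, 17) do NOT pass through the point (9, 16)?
Number of paths = 4350335

Total paths from (0, 0) to (10, 17): C(27, 10) = 8436285. Paths through (9, 16): (paths (0, 0) → (9, 16)) × (paths (9, 16) → (10, 17)) = C(25, 9) · C(2, 1) = 2042975 · 2 = 4085950. Avoidance count = 8436285 − 4085950 = 4350335.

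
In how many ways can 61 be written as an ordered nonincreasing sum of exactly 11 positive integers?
p(61, 11 parts) = 80215

Partitions of n into exactly k parts are in bijection with partitions of n − k into at most k parts (subtract 1 from each part). So p(61, exactly 11) = p(50, parts ≤ 11). Computing via the recurrence p(m, j) = p(m, j−1) + p(m−j, j) gives 80215.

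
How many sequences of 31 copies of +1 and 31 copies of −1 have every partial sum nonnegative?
C_31 = 14544636039226909

These ballot sequences are counted by the Catalan number C_n = (1/(n + 1)) · C(2n, n). For n = 31: C_31 = (1/32) · C(62, 31) = 465428353255261088/32 = 14544636039226909.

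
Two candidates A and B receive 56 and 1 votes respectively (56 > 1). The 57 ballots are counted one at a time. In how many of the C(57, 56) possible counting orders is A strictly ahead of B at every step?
Strict-lead orderings = 55

Total orderings of the 57 votes with 56 for A: C(57, 56) = 57. By the Bertrand ballot formula (Cycle Lemma / reflection principle), the number of orderings in which A is strictly ahead of B throughout is (p − q)/(p + q) · C(p + q, p) = (56 − 1)/(56 + 1) · 57 = 55.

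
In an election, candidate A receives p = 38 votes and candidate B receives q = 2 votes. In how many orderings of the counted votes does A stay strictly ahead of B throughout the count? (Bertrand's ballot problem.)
Strict-lead orderings = 702

Total orderings of the 40 votes with 38 for A: C(40, 38) = 780. By the Bertrand ballot formula (Cycle Lemma / reflection principle), the number of orderings in which A is strictly ahead of B throughout is (p − q)/(p + q) · C(p + q, p) = (38 − 2)/(38 + 2) · 780 = 702.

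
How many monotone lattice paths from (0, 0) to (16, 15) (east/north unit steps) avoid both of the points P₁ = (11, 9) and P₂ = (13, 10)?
Number of paths = 187092259

Inclusion–exclusion. Total paths: C(31, 16) = 300540195. Through P₁: C(20, 11)·C(11, 5) = 77597520. Through P₂: C(23, 13)·C(8, 3) = 64067696. Since P₁ is strictly southwest of P₂, a monotone path through both must visit P₁ then P₂; paths through both = C(20, 11)·C(3, 2)·C(8, 3) = 28217280. Avoid both = 300540195 − 77597520 − 64067696 + 28217280 = 187092259.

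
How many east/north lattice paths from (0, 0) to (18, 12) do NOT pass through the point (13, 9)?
Number of paths = 58637705

Total paths from (0, 0) to (18, 12): C(30, 18) = 86493225. Paths through (13, 9): (paths (0, 0) → (13, 9)) × (paths (13, 9) → (18, 12)) = C(22, 13) · C(8, 5) = 497420 · 56 = 27855520. Avoidance count = 86493225 − 27855520 = 58637705.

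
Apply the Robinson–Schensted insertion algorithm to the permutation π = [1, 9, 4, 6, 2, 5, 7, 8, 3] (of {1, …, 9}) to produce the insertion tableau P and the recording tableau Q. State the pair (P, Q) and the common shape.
P = [1, 2, 3, 7, 8] / [4, 5] / [6] / [9];  Q = [1, 2, 4, 7, 8] / [3, 6] / [5] / [9];  common shape = (5, 2, 1, 1)

Row-insert the values π_1, π_2, … into P one at a time, bumping the leftmost entry strictly greater than the inserted value down to the next row. The recording tableau Q records, in position (i, j), the step at which that cell was added to P.
  Insert 1 (step 1): P = [1];  Q = [1]
  Insert 9 (step 2): P = [1, 9];  Q = [1, 2]
  Insert 4 (step 3): P = [1, 4] / [9];  Q = [1, 2] / [3]
  Insert 6 (step 4): P = [1, 4, 6] / [9];  Q = [1, 2, 4] / [3]
  Insert 2 (step 5): P = [1, 2, 6] / [4] / [9];  Q = [1, 2, 4] / [3] / [5]
  Insert 5 (step 6): P = [1, 2, 5] / [4, 6] / [9];  Q = [1, 2, 4] / [3, 6] / [5]
  Insert 7 (step 7): P = [1, 2, 5, 7] / [4, 6] / [9];  Q = [1, 2, 4, 7] / [3, 6] / [5]
  Insert 8 (step 8): P = [1, 2, 5, 7, 8] / [4, 6] / [9];  Q = [1, 2, 4, 7, 8] / [3, 6] / [5]
  Insert 3 (step 9): P = [1, 2, 3, 7, 8] / [4, 5] / [6] / [9];  Q = [1, 2, 4, 7, 8] / [3, 6] / [5] / [9]
Final shape: (5, 2, 1, 1).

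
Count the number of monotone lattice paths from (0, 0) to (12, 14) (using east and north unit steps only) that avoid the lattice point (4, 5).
Number of paths = 6594640

Total paths from (0, 0) to (12, 14): C(26, 12) = 9657700. Paths through (4, 5): (paths (0, 0) → (4, 5)) × (paths (4, 5) → (12, 14)) = C(9, 4) · C(17, 8) = 126 · 24310 = 3063060. Avoidance count = 9657700 − 3063060 = 6594640.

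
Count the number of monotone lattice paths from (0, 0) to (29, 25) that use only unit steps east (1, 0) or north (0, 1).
Number of paths = 1683191473897752

A monotone lattice path from (0, 0) to (29, 25) consists of 29 east steps and 25 north steps in some order, so it is determined by which 29 of the 54 steps are east. The count is C(54, 29) = 1683191473897752.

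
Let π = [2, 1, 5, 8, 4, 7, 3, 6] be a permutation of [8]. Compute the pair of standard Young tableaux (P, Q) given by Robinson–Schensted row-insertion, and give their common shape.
P = [1, 3, 6] / [2, 4, 7] / [5, 8];  Q = [1, 3, 4] / [2, 5, 6] / [7, 8];  common shape = (3, 3, 2)

Row-insert the values π_1, π_2, … into P one at a time, bumping the leftmost entry strictly greater than the inserted value down to the next row. The recording tableau Q records, in position (i, j), the step at which that cell was added to P.
  Insert 2 (step 1): P = [2];  Q = [1]
  Insert 1 (step 2): P = [1] / [2];  Q = [1] / [2]
  Insert 5 (step 3): P = [1, 5] / [2];  Q = [1, 3] / [2]
  Insert 8 (step 4): P = [1, 5, 8] / [2];  Q = [1, 3, 4] / [2]
  Insert 4 (step 5): P = [1, 4, 8] / [2, 5];  Q = [1, 3, 4] / [2, 5]
  Insert 7 (step 6): P = [1, 4, 7] / [2, 5, 8];  Q = [1, 3, 4] / [2, 5, 6]
  Insert 3 (step 7): P = [1, 3, 7] / [2, 4, 8] / [5];  Q = [1, 3, 4] / [2, 5, 6] / [7]
  Insert 6 (step 8): P = [1, 3, 6] / [2, 4, 7] / [5, 8];  Q = [1, 3, 4] / [2, 5, 6] / [7, 8]
Final shape: (3, 3, 2).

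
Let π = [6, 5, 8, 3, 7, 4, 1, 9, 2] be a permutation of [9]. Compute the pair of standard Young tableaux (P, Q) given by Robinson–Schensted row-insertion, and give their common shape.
P = [1, 2, 9] / [3, 4] / [5, 7] / [6, 8];  Q = [1, 3, 8] / [2, 5] / [4, 6] / [7, 9];  common shape = (3, 2, 2, 2)

Row-insert the values π_1, π_2, … into P one at a time, bumping the leftmost entry strictly greater than the inserted value down to the next row. The recording tableau Q records, in position (i, j), the step at which that cell was added to P.
  Insert 6 (step 1): P = [6];  Q = [1]
  Insert 5 (step 2): P = [5] / [6];  Q = [1] / [2]
  Insert 8 (step 3): P = [5, 8] / [6];  Q = [1, 3] / [2]
  Insert 3 (step 4): P = [3, 8] / [5] / [6];  Q = [1, 3] / [2] / [4]
  Insert 7 (step 5): P = [3, 7] / [5, 8] / [6];  Q = [1, 3] / [2, 5] / [4]
  Insert 4 (step 6): P = [3, 4] / [5, 7] / [6, 8];  Q = [1, 3] / [2, 5] / [4, 6]
  Insert 1 (step 7): P = [1, 4] / [3, 7] / [5, 8] / [6];  Q = [1, 3] / [2, 5] / [4, 6] / [7]
  Insert 9 (step 8): P = [1, 4, 9] / [3, 7] / [5, 8] / [6];  Q = [1, 3, 8] / [2, 5] / [4, 6] / [7]
  Insert 2 (step 9): P = [1, 2, 9] / [3, 4] / [5, 7] / [6, 8];  Q = [1, 3, 8] / [2, 5] / [4, 6] / [7, 9]
Final shape: (3, 2, 2, 2).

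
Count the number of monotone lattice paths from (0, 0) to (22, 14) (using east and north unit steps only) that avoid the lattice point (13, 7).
Number of paths = 2909468400

Total paths from (0, 0) to (22, 14): C(36, 22) = 3796297200. Paths through (13, 7): (paths (0, 0) → (13, 7)) × (paths (13, 7) → (22, 14)) = C(20, 13) · C(16, 9) = 77520 · 11440 = 886828800. Avoidance count = 3796297200 − 886828800 = 2909468400.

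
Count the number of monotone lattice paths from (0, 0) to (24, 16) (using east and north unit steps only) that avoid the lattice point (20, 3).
Number of paths = 62847886670

Total paths from (0, 0) to (24, 16): C(40, 24) = 62852101650. Paths through (20, 3): (paths (0, 0) → (20, 3)) × (paths (20, 3) → (24, 16)) = C(23, 20) · C(17, 4) = 1771 · 2380 = 4214980. Avoidance count = 62852101650 − 4214980 = 62847886670.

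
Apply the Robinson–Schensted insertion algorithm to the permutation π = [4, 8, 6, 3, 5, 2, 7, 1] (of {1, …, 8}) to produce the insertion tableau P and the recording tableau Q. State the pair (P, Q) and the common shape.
P = [1, 5, 7] / [2, 6] / [3] / [4] / [8];  Q = [1, 2, 7] / [3, 5] / [4] / [6] / [8];  common shape = (3, 2, 1, 1, 1)

Row-insert the values π_1, π_2, … into P one at a time, bumping the leftmost entry strictly greater than the inserted value down to the next row. The recording tableau Q records, in position (i, j), the step at which that cell was added to P.
  Insert 4 (step 1): P = [4];  Q = [1]
  Insert 8 (step 2): P = [4, 8];  Q = [1, 2]
  Insert 6 (step 3): P = [4, 6] / [8];  Q = [1, 2] / [3]
  Insert 3 (step 4): P = [3, 6] / [4] / [8];  Q = [1, 2] / [3] / [4]
  Insert 5 (step 5): P = [3, 5] / [4, 6] / [8];  Q = [1, 2] / [3, 5] / [4]
  Insert 2 (step 6): P = [2, 5] / [3, 6] / [4] / [8];  Q = [1, 2] / [3, 5] / [4] / [6]
  Insert 7 (step 7): P = [2, 5, 7] / [3, 6] / [4] / [8];  Q = [1, 2, 7] / [3, 5] / [4] / [6]
  Insert 1 (step 8): P = [1, 5, 7] / [2, 6] / [3] / [4] / [8];  Q = [1, 2, 7] / [3, 5] / [4] / [6] / [8]
Final shape: (3, 2, 1, 1, 1).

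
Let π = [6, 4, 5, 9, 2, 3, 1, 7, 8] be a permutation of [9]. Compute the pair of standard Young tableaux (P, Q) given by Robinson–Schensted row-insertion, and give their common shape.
P = [1, 3, 7, 8] / [2, 5, 9] / [4] / [6];  Q = [1, 3, 4, 9] / [2, 6, 8] / [5] / [7];  common shape = (4, 3, 1, 1)

Row-insert the values π_1, π_2, … into P one at a time, bumping the leftmost entry strictly greater than the inserted value down to the next row. The recording tableau Q records, in position (i, j), the step at which that cell was added to P.
  Insert 6 (step 1): P = [6];  Q = [1]
  Insert 4 (step 2): P = [4] / [6];  Q = [1] / [2]
  Insert 5 (step 3): P = [4, 5] / [6];  Q = [1, 3] / [2]
  Insert 9 (step 4): P = [4, 5, 9] / [6];  Q = [1, 3, 4] / [2]
  Insert 2 (step 5): P = [2, 5, 9] / [4] / [6];  Q = [1, 3, 4] / [2] / [5]
  Insert 3 (step 6): P = [2, 3, 9] / [4, 5] / [6];  Q = [1, 3, 4] / [2, 6] / [5]
  Insert 1 (step 7): P = [1, 3, 9] / [2, 5] / [4] / [6];  Q = [1, 3, 4] / [2, 6] / [5] / [7]
  Insert 7 (step 8): P = [1, 3, 7] / [2, 5, 9] / [4] / [6];  Q = [1, 3, 4] / [2, 6, 8] / [5] / [7]
  Insert 8 (step 9): P = [1, 3, 7, 8] / [2, 5, 9] / [4] / [6];  Q = [1, 3, 4, 9] / [2, 6, 8] / [5] / [7]
Final shape: (4, 3, 1, 1).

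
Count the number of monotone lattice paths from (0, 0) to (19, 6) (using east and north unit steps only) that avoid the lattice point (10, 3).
Number of paths = 114180

Total paths from (0, 0) to (19, 6): C(25, 19) = 177100. Paths through (10, 3): (paths (0, 0) → (10, 3)) × (paths (10, 3) → (19, 6)) = C(13, 10) · C(12, 9) = 286 · 220 = 62920. Avoidance count = 177100 − 62920 = 114180.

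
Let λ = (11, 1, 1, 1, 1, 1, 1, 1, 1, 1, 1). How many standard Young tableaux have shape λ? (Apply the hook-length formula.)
# SYT of shape (11, 1, 1, 1, 1, 1, 1, 1, 1, 1, 1) = 184756

Hook-length formula: f^λ = n! / Π hook(c), product over all cells c of the Young diagram. For λ = (11, 1, 1, 1, 1, 1, 1, 1, 1, 1, 1), n = 21 boxes. Hook lengths by row (left-to-right, top-to-bottom): [21, 10, 9, 8, 7, 6, 5, 4, 3, 2, 1]; [10]; [9]; [8]; [7]; [6]; [5]; [4]; [3]; [2]; [1]. Product of hooks = 276531978240000. So f^λ = 21! / 276531978240000 = 51090942171709440000 / 276531978240000 = 184756.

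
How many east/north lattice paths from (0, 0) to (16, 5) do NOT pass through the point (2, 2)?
Number of paths = 16269

Total paths from (0, 0) to (16, 5): C(21, 16) = 20349. Paths through (2, 2): (paths (0, 0) → (2, 2)) × (paths (2, 2) → (16, 5)) = C(4, 2) · C(17, 14) = 6 · 680 = 4080. Avoidance count = 20349 − 4080 = 16269.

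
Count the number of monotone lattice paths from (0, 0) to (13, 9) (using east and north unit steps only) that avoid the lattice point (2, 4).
Number of paths = 431900

Total paths from (0, 0) to (13, 9): C(22, 13) = 497420. Paths through (2, 4): (paths (0, 0) → (2, 4)) × (paths (2, 4) → (13, 9)) = C(6, 2) · C(16, 11) = 15 · 4368 = 65520. Avoidance count = 497420 − 65520 = 431900.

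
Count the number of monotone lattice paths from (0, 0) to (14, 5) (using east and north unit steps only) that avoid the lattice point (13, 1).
Number of paths = 11558

Total paths from (0, 0) to (14, 5): C(19, 14) = 11628. Paths through (13, 1): (paths (0, 0) → (13, 1)) × (paths (13, 1) → (14, 5)) = C(14, 13) · C(5, 1) = 14 · 5 = 70. Avoidance count = 11628 − 70 = 11558.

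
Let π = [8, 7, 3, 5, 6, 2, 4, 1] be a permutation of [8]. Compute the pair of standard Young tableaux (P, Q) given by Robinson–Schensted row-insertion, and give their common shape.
P = [1, 4, 6] / [2, 5] / [3] / [7] / [8];  Q = [1, 4, 5] / [2, 7] / [3] / [6] / [8];  common shape = (3, 2, 1, 1, 1)

Row-insert the values π_1, π_2, … into P one at a time, bumping the leftmost entry strictly greater than the inserted value down to the next row. The recording tableau Q records, in position (i, j), the step at which that cell was added to P.
  Insert 8 (step 1): P = [8];  Q = [1]
  Insert 7 (step 2): P = [7] / [8];  Q = [1] / [2]
  Insert 3 (step 3): P = [3] / [7] / [8];  Q = [1] / [2] / [3]
  Insert 5 (step 4): P = [3, 5] / [7] / [8];  Q = [1, 4] / [2] / [3]
  Insert 6 (step 5): P = [3, 5, 6] / [7] / [8];  Q = [1, 4, 5] / [2] / [3]
  Insert 2 (step 6): P = [2, 5, 6] / [3] / [7] / [8];  Q = [1, 4, 5] / [2] / [3] / [6]
  Insert 4 (step 7): P = [2, 4, 6] / [3, 5] / [7] / [8];  Q = [1, 4, 5] / [2, 7] / [3] / [6]
  Insert 1 (step 8): P = [1, 4, 6] / [2, 5] / [3] / [7] / [8];  Q = [1, 4, 5] / [2, 7] / [3] / [6] / [8]
Final shape: (3, 2, 1, 1, 1).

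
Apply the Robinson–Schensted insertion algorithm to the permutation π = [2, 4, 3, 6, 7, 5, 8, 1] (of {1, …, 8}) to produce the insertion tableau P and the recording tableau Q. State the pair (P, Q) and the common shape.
P = [1, 3, 5, 7, 8] / [2, 6] / [4];  Q = [1, 2, 4, 5, 7] / [3, 6] / [8];  common shape = (5, 2, 1)

Row-insert the values π_1, π_2, … into P one at a time, bumping the leftmost entry strictly greater than the inserted value down to the next row. The recording tableau Q records, in position (i, j), the step at which that cell was added to P.
  Insert 2 (step 1): P = [2];  Q = [1]
  Insert 4 (step 2): P = [2, 4];  Q = [1, 2]
  Insert 3 (step 3): P = [2, 3] / [4];  Q = [1, 2] / [3]
  Insert 6 (step 4): P = [2, 3, 6] / [4];  Q = [1, 2, 4] / [3]
  Insert 7 (step 5): P = [2, 3, 6, 7] / [4];  Q = [1, 2, 4, 5] / [3]
  Insert 5 (step 6): P = [2, 3, 5, 7] / [4, 6];  Q = [1, 2, 4, 5] / [3, 6]
  Insert 8 (step 7): P = [2, 3, 5, 7, 8] / [4, 6];  Q = [1, 2, 4, 5, 7] / [3, 6]
  Insert 1 (step 8): P = [1, 3, 5, 7, 8] / [2, 6] / [4];  Q = [1, 2, 4, 5, 7] / [3, 6] / [8]
Final shape: (5, 2, 1).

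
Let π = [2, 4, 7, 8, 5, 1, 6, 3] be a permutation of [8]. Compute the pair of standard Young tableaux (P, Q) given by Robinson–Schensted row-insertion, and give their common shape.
P = [1, 3, 5, 6] / [2, 4] / [7, 8];  Q = [1, 2, 3, 4] / [5, 7] / [6, 8];  common shape = (4, 2, 2)

Row-insert the values π_1, π_2, … into P one at a time, bumping the leftmost entry strictly greater than the inserted value down to the next row. The recording tableau Q records, in position (i, j), the step at which that cell was added to P.
  Insert 2 (step 1): P = [2];  Q = [1]
  Insert 4 (step 2): P = [2, 4];  Q = [1, 2]
  Insert 7 (step 3): P = [2, 4, 7];  Q = [1, 2, 3]
  Insert 8 (step 4): P = [2, 4, 7, 8];  Q = [1, 2, 3, 4]
  Insert 5 (step 5): P = [2, 4, 5, 8] / [7];  Q = [1, 2, 3, 4] / [5]
  Insert 1 (step 6): P = [1, 4, 5, 8] / [2] / [7];  Q = [1, 2, 3, 4] / [5] / [6]
  Insert 6 (step 7): P = [1, 4, 5, 6] / [2, 8] / [7];  Q = [1, 2, 3, 4] / [5, 7] / [6]
  Insert 3 (step 8): P = [1, 3, 5, 6] / [2, 4] / [7, 8];  Q = [1, 2, 3, 4] / [5, 7] / [6, 8]
Final shape: (4, 2, 2).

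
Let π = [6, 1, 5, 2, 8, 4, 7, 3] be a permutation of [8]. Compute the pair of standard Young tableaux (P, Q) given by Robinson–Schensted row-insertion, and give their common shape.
P = [1, 2, 3, 7] / [4, 8] / [5] / [6];  Q = [1, 3, 5, 7] / [2, 6] / [4] / [8];  common shape = (4, 2, 1, 1)

Row-insert the values π_1, π_2, … into P one at a time, bumping the leftmost entry strictly greater than the inserted value down to the next row. The recording tableau Q records, in position (i, j), the step at which that cell was added to P.
  Insert 6 (step 1): P = [6];  Q = [1]
  Insert 1 (step 2): P = [1] / [6];  Q = [1] / [2]
  Insert 5 (step 3): P = [1, 5] / [6];  Q = [1, 3] / [2]
  Insert 2 (step 4): P = [1, 2] / [5] / [6];  Q = [1, 3] / [2] / [4]
  Insert 8 (step 5): P = [1, 2, 8] / [5] / [6];  Q = [1, 3, 5] / [2] / [4]
  Insert 4 (step 6): P = [1, 2, 4] / [5, 8] / [6];  Q = [1, 3, 5] / [2, 6] / [4]
  Insert 7 (step 7): P = [1, 2, 4, 7] / [5, 8] / [6];  Q = [1, 3, 5, 7] / [2, 6] / [4]
  Insert 3 (step 8): P = [1, 2, 3, 7] / [4, 8] / [5] / [6];  Q = [1, 3, 5, 7] / [2, 6] / [4] / [8]
Final shape: (4, 2, 1, 1).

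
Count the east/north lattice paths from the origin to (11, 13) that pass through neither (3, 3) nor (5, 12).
Number of paths = 1585368

Inclusion–exclusion. Total paths: C(24, 11) = 2496144. Through P₁: C(6, 3)·C(18, 8) = 875160. Through P₂: C(17, 5)·C(7, 6) = 43316. Since P₁ is strictly southwest of P₂, a monotone path through both must visit P₁ then P₂; paths through both = C(6, 3)·C(11, 2)·C(7, 6) = 7700. Avoid both = 2496144 − 875160 − 43316 + 7700 = 1585368.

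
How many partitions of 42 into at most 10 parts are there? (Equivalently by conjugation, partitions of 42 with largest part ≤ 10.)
p(42, parts ≤ 10) = 22367

Use the recurrence p(n, m) = p(n, m−1) + p(n−m, m): either the largest part is < m (count p(n, m−1)) or the largest part is exactly m (remove one copy of m, count p(n−m, m)). With p(0, ·) = 1 this gives p(42, parts ≤ 10) = 22367. (By conjugating Young diagrams, this also counts partitions of 42 into at most 10 parts.)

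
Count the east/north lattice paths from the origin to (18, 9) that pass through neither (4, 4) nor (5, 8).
Number of paths = 3859747

Inclusion–exclusion. Total paths: C(27, 18) = 4686825. Through P₁: C(8, 4)·C(19, 14) = 813960. Through P₂: C(13, 5)·C(14, 13) = 18018. Since P₁ is strictly southwest of P₂, a monotone path through both must visit P₁ then P₂; paths through both = C(8, 4)·C(5, 1)·C(14, 13) = 4900. Avoid both = 4686825 − 813960 − 18018 + 4900 = 3859747.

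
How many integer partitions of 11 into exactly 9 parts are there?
p(11, 9 parts) = 2

Partitions of n into exactly k parts ↔ partitions of n − k into at most k parts (subtract 1 from each part). For n = 11, k = 9, the partitions are: 3+1+1+1+1+1+1+1+1, 2+2+1+1+1+1+1+1+1. Count = 2.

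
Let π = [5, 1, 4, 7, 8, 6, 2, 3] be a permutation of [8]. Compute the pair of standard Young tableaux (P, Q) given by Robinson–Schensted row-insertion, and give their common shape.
P = [1, 2, 3, 8] / [4, 6] / [5, 7];  Q = [1, 3, 4, 5] / [2, 6] / [7, 8];  common shape = (4, 2, 2)

Row-insert the values π_1, π_2, … into P one at a time, bumping the leftmost entry strictly greater than the inserted value down to the next row. The recording tableau Q records, in position (i, j), the step at which that cell was added to P.
  Insert 5 (step 1): P = [5];  Q = [1]
  Insert 1 (step 2): P = [1] / [5];  Q = [1] / [2]
  Insert 4 (step 3): P = [1, 4] / [5];  Q = [1, 3] / [2]
  Insert 7 (step 4): P = [1, 4, 7] / [5];  Q = [1, 3, 4] / [2]
  Insert 8 (step 5): P = [1, 4, 7, 8] / [5];  Q = [1, 3, 4, 5] / [2]
  Insert 6 (step 6): P = [1, 4, 6, 8] / [5, 7];  Q = [1, 3, 4, 5] / [2, 6]
  Insert 2 (step 7): P = [1, 2, 6, 8] / [4, 7] / [5];  Q = [1, 3, 4, 5] / [2, 6] / [7]
  Insert 3 (step 8): P = [1, 2, 3, 8] / [4, 6] / [5, 7];  Q = [1, 3, 4, 5] / [2, 6] / [7, 8]
Final shape: (4, 2, 2).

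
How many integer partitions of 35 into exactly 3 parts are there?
p(35, 3 parts) = 102

Partitions of n into exactly k parts are in bijection with partitions of n − k into at most k parts (subtract 1 from each part). So p(35, exactly 3) = p(32, parts ≤ 3). Computing via the recurrence p(m, j) = p(m, j−1) + p(m−j, j) gives 102.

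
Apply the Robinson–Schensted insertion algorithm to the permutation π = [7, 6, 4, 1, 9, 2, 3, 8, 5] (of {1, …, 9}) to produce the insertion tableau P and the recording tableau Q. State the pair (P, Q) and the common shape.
P = [1, 2, 3, 5] / [4, 8] / [6, 9] / [7];  Q = [1, 5, 7, 8] / [2, 6] / [3, 9] / [4];  common shape = (4, 2, 2, 1)

Row-insert the values π_1, π_2, … into P one at a time, bumping the leftmost entry strictly greater than the inserted value down to the next row. The recording tableau Q records, in position (i, j), the step at which that cell was added to P.
  Insert 7 (step 1): P = [7];  Q = [1]
  Insert 6 (step 2): P = [6] / [7];  Q = [1] / [2]
  Insert 4 (step 3): P = [4] / [6] / [7];  Q = [1] / [2] / [3]
  Insert 1 (step 4): P = [1] / [4] / [6] / [7];  Q = [1] / [2] / [3] / [4]
  Insert 9 (step 5): P = [1, 9] / [4] / [6] / [7];  Q = [1, 5] / [2] / [3] / [4]
  Insert 2 (step 6): P = [1, 2] / [4, 9] / [6] / [7];  Q = [1, 5] / [2, 6] / [3] / [4]
  Insert 3 (step 7): P = [1, 2, 3] / [4, 9] / [6] / [7];  Q = [1, 5, 7] / [2, 6] / [3] / [4]
  Insert 8 (step 8): P = [1, 2, 3, 8] / [4, 9] / [6] / [7];  Q = [1, 5, 7, 8] / [2, 6] / [3] / [4]
  Insert 5 (step 9): P = [1, 2, 3, 5] / [4, 8] / [6, 9] / [7];  Q = [1, 5, 7, 8] / [2, 6] / [3, 9] / [4]
Final shape: (4, 2, 2, 1).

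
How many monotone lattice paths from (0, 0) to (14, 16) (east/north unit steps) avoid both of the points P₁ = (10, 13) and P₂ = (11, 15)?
Number of paths = 88204517

Inclusion–exclusion. Total paths: C(30, 14) = 145422675. Through P₁: C(23, 10)·C(7, 4) = 40042310. Through P₂: C(26, 11)·C(4, 3) = 30904640. Since P₁ is strictly southwest of P₂, a monotone path through both must visit P₁ then P₂; paths through both = C(23, 10)·C(3, 1)·C(4, 3) = 13728792. Avoid both = 145422675 − 40042310 − 30904640 + 13728792 = 88204517.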